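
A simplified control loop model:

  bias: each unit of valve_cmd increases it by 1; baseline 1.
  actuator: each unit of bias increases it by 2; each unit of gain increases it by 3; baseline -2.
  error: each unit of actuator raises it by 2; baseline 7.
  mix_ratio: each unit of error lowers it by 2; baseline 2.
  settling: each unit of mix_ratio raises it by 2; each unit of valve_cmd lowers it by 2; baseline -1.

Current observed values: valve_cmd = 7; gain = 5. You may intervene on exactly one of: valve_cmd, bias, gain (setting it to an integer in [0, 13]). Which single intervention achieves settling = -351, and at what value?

set bias = 13

Intervening on valve_cmd: settling = -18*valve_cmd - 145. Reaching -351 requires valve_cmd = 103/9, not an integer.
Intervening on bias: with other inputs at their observed values, settling = -16*bias - 143. Solving for -351 gives bias = 13, within [0, 13].
Intervening on gain: settling = -24*gain - 151. Reaching -351 requires gain = 25/3, not an integer.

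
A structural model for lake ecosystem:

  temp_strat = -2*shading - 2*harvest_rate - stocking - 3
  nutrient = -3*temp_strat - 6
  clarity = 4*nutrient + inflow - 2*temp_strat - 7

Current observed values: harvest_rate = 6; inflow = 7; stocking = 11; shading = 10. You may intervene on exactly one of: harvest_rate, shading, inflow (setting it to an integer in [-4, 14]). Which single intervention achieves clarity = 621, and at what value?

set inflow = 8

Intervening on harvest_rate: clarity = 28*harvest_rate + 452. Reaching 621 requires harvest_rate = 169/28, not an integer.
Intervening on shading: clarity = 28*shading + 340. Reaching 621 requires shading = 281/28, not an integer.
Intervening on inflow: with other inputs at their observed values, clarity = inflow + 613. Solving for 621 gives inflow = 8, within [-4, 14].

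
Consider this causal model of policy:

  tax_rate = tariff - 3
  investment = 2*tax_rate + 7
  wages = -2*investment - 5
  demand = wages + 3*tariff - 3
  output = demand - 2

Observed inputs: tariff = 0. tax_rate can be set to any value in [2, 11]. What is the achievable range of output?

-68 to -32

Intervening on tax_rate fixes its value directly, overriding its dependence on tariff.
Substituting into the wages equation gives wages = -4*tax_rate - 19.
Substituting into the demand equation gives demand = -4*tax_rate - 22.
This gives output = -4*tax_rate - 24.
Linear in tax_rate, so extremes are at the endpoints: tax_rate = 2 gives output = -32; tax_rate = 11 gives output = -68.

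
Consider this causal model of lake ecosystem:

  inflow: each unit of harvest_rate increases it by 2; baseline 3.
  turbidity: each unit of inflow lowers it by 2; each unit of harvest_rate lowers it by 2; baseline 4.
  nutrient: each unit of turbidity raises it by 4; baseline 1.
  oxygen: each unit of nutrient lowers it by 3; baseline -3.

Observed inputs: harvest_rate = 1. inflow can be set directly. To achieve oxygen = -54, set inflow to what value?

inflow = -1

Intervening on inflow fixes its value directly, overriding its dependence on harvest_rate.
Substituting into the turbidity equation gives turbidity = -2*inflow + 2.
Substituting into the nutrient equation gives nutrient = -8*inflow + 9.
So oxygen = 24*inflow - 30.
Solve 24*inflow - 30 = -54: inflow = (-54 + 30) / 24 = -1.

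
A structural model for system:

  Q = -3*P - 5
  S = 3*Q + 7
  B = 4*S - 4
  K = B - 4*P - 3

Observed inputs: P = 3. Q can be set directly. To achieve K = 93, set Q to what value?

Q = 7

Intervening on Q fixes its value directly, overriding its dependence on P.
Substituting into the B equation gives B = 12*Q + 24.
K becomes 12*Q + 9.
Solve 12*Q + 9 = 93: Q = (93 - 9) / 12 = 7.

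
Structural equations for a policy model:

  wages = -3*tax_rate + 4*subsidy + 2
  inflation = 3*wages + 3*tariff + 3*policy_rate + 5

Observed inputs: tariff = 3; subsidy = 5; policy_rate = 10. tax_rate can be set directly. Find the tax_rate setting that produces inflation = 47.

Substituting into the wages equation gives wages = -3*tax_rate + 22.
This gives inflation = -9*tax_rate + 110.
Solve -9*tax_rate + 110 = 47: tax_rate = (47 - 110) / -9 = 7.

tax_rate = 7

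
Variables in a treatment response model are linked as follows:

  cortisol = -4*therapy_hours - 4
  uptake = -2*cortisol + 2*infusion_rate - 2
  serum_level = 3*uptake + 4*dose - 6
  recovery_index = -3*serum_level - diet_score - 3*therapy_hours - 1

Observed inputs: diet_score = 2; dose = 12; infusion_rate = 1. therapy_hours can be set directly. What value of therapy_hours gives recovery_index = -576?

Substituting into the uptake equation gives uptake = 8*therapy_hours + 8.
So serum_level = 24*therapy_hours + 66.
recovery_index becomes -75*therapy_hours - 201.
Solve -75*therapy_hours - 201 = -576: therapy_hours = (-576 + 201) / -75 = 5.

therapy_hours = 5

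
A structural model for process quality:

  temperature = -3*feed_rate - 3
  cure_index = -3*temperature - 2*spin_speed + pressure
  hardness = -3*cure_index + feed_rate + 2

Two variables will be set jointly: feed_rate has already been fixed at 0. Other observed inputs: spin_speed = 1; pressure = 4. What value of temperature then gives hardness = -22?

temperature = -2

With feed_rate held at 0:
Intervening on temperature fixes its value directly, overriding its dependence on feed_rate.
Substituting into the cure_index equation gives cure_index = -3*temperature + 2.
So hardness = 9*temperature - 4.
Solve 9*temperature - 4 = -22: temperature = (-22 + 4) / 9 = -2.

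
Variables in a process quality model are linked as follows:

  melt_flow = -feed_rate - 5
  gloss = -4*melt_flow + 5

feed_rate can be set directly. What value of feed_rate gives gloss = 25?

Substituting into the gloss equation gives gloss = 4*feed_rate + 25.
Solve 4*feed_rate + 25 = 25: feed_rate = (25 - 25) / 4 = 0.

feed_rate = 0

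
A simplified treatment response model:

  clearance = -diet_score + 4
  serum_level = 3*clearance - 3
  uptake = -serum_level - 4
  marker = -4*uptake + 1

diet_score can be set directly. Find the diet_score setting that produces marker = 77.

Substituting into the serum_level equation gives serum_level = -3*diet_score + 9.
Substituting into the uptake equation gives uptake = 3*diet_score - 13.
So marker = -12*diet_score + 53.
Solve -12*diet_score + 53 = 77: diet_score = (77 - 53) / -12 = -2.

diet_score = -2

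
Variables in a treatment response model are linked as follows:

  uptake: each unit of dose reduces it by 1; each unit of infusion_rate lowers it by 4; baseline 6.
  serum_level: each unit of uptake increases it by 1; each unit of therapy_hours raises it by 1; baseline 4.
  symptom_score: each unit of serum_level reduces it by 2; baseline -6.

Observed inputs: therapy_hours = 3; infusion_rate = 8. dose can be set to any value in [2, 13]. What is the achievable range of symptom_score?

36 to 58

Substituting into the uptake equation gives uptake = -dose - 26.
serum_level becomes -dose - 19.
symptom_score becomes 2*dose + 32.
Linear in dose, so extremes are at the endpoints: dose = 2 gives symptom_score = 36; dose = 13 gives symptom_score = 58.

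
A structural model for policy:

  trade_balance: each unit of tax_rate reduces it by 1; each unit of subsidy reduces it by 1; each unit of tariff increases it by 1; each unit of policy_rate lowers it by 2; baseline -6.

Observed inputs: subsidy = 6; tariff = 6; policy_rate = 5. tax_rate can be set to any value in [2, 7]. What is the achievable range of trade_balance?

Substituting into the trade_balance equation gives trade_balance = -tax_rate - 16.
Linear in tax_rate, so extremes are at the endpoints: tax_rate = 2 gives trade_balance = -18; tax_rate = 7 gives trade_balance = -23.

-23 to -18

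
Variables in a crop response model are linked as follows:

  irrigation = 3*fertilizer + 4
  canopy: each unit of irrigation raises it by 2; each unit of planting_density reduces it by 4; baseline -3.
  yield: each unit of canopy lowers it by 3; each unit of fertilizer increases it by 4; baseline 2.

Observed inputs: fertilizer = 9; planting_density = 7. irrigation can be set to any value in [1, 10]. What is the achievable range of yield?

71 to 125

Intervening on irrigation fixes its value directly, overriding its dependence on fertilizer.
Substituting into the canopy equation gives canopy = 2*irrigation - 31.
Substituting into the yield equation gives yield = -6*irrigation + 131.
Linear in irrigation, so extremes are at the endpoints: irrigation = 1 gives yield = 125; irrigation = 10 gives yield = 71.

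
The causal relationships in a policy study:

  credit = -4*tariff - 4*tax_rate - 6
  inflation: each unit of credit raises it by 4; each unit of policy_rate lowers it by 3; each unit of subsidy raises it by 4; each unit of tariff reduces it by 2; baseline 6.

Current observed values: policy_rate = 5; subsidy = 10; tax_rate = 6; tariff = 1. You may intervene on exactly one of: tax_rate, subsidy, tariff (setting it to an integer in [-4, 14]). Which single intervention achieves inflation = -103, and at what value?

Intervening on tax_rate: inflation = -16*tax_rate - 11. Reaching -103 requires tax_rate = 23/4, not an integer.
Intervening on subsidy: with other inputs at their observed values, inflation = 4*subsidy - 147. Solving for -103 gives subsidy = 11, within [-4, 14].
Intervening on tariff: inflation = -18*tariff - 89. Reaching -103 requires tariff = 7/9, not an integer.

set subsidy = 11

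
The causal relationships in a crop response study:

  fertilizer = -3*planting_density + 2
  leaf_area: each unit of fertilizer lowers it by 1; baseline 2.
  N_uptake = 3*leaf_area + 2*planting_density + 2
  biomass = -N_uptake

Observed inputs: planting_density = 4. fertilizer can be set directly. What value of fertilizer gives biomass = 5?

fertilizer = 7

Intervening on fertilizer fixes its value directly, overriding its dependence on planting_density.
Substituting into the N_uptake equation gives N_uptake = -3*fertilizer + 16.
Substituting into the biomass equation gives biomass = 3*fertilizer - 16.
Solve 3*fertilizer - 16 = 5: fertilizer = (5 + 16) / 3 = 7.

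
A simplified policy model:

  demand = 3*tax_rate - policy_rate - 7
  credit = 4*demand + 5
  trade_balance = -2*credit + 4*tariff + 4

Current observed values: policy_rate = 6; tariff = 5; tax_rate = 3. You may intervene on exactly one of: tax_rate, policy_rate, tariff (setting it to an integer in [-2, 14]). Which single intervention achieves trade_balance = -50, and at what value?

set tax_rate = 7

Intervening on tax_rate: with other inputs at their observed values, trade_balance = -24*tax_rate + 118. Solving for -50 gives tax_rate = 7, within [-2, 14].
Intervening on policy_rate: trade_balance = 8*policy_rate - 2. Reaching -50 requires policy_rate = -6, outside [-2, 14].
Intervening on tariff: trade_balance = 4*tariff + 26. Reaching -50 requires tariff = -19, outside [-2, 14].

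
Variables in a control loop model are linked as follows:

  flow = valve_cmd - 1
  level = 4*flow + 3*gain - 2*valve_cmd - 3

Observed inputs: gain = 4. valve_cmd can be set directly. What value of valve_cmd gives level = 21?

Substituting into the level equation gives level = 2*valve_cmd + 5.
Solve 2*valve_cmd + 5 = 21: valve_cmd = (21 - 5) / 2 = 8.

valve_cmd = 8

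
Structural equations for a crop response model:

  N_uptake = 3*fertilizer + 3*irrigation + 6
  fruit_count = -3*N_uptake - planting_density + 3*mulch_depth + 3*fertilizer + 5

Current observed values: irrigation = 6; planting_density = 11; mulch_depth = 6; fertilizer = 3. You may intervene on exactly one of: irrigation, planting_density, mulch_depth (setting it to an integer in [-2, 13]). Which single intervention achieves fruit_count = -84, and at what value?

set mulch_depth = 4

Intervening on irrigation: fruit_count = -9*irrigation - 24. Reaching -84 requires irrigation = 20/3, not an integer.
Intervening on planting_density: fruit_count = -planting_density - 67. Reaching -84 requires planting_density = 17, outside [-2, 13].
Intervening on mulch_depth: with other inputs at their observed values, fruit_count = 3*mulch_depth - 96. Solving for -84 gives mulch_depth = 4, within [-2, 13].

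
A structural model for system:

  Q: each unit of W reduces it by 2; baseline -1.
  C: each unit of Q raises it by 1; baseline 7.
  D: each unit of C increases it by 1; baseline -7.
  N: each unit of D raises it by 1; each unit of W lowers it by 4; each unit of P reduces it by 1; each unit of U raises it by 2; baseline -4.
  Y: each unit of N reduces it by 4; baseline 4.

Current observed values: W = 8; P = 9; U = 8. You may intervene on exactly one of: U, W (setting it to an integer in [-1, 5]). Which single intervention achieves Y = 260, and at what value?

set U = -1

Intervening on U: with other inputs at their observed values, Y = -8*U + 252. Solving for 260 gives U = -1, within [-1, 5].
Intervening on W: Y = 24*W - 4. Reaching 260 requires W = 11, outside [-1, 5].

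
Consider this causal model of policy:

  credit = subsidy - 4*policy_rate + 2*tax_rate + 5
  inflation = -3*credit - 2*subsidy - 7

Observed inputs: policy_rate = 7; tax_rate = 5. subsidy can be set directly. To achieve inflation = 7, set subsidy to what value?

Substituting into the credit equation gives credit = subsidy - 13.
This gives inflation = -5*subsidy + 32.
Solve -5*subsidy + 32 = 7: subsidy = (7 - 32) / -5 = 5.

subsidy = 5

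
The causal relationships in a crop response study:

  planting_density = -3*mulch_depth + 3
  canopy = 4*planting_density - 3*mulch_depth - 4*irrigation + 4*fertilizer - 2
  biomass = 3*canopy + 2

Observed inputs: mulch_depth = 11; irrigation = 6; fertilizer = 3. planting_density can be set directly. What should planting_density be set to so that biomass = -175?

Intervening on planting_density fixes its value directly, overriding its dependence on mulch_depth.
Substituting into the canopy equation gives canopy = 4*planting_density - 47.
Substituting into the biomass equation gives biomass = 12*planting_density - 139.
Solve 12*planting_density - 139 = -175: planting_density = (-175 + 139) / 12 = -3.

planting_density = -3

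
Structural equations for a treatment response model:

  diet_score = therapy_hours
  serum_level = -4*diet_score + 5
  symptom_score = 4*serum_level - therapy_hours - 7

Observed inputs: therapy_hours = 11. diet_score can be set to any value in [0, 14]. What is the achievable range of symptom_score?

-222 to 2

Intervening on diet_score fixes its value directly, overriding its dependence on therapy_hours.
Substituting into the symptom_score equation gives symptom_score = -16*diet_score + 2.
Linear in diet_score, so extremes are at the endpoints: diet_score = 0 gives symptom_score = 2; diet_score = 14 gives symptom_score = -222.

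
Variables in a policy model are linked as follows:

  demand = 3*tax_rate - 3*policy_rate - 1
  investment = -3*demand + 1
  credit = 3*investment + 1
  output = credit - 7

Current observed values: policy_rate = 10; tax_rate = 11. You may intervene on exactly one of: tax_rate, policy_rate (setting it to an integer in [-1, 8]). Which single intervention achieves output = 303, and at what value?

set tax_rate = -1

Intervening on tax_rate: with other inputs at their observed values, output = -27*tax_rate + 276. Solving for 303 gives tax_rate = -1, within [-1, 8].
Intervening on policy_rate: output = 27*policy_rate - 291. Reaching 303 requires policy_rate = 22, outside [-1, 8].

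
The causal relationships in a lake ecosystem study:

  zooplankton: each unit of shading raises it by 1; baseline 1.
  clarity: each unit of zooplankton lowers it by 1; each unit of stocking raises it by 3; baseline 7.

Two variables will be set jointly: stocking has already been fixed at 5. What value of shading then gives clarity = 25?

With stocking held at 5:
Substituting into the clarity equation gives clarity = -shading + 21.
Solve -shading + 21 = 25: shading = (25 - 21) / -1 = -4.

shading = -4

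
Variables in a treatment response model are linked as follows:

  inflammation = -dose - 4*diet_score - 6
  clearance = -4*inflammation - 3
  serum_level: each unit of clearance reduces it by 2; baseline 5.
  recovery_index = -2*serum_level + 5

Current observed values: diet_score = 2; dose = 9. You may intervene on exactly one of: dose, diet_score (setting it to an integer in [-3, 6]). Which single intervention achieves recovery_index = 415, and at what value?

Intervening on dose: recovery_index = 16*dose + 207. Reaching 415 requires dose = 13, outside [-3, 6].
Intervening on diet_score: with other inputs at their observed values, recovery_index = 64*diet_score + 223. Solving for 415 gives diet_score = 3, within [-3, 6].

set diet_score = 3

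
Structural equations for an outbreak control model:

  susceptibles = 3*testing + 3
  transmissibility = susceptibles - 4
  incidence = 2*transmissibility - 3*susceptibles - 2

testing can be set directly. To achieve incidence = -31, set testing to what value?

Substituting into the transmissibility equation gives transmissibility = 3*testing - 1.
incidence becomes -3*testing - 13.
Solve -3*testing - 13 = -31: testing = (-31 + 13) / -3 = 6.

testing = 6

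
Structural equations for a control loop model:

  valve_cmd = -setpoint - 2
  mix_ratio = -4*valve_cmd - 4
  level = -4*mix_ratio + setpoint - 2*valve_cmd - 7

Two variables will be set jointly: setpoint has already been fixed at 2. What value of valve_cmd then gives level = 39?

With setpoint held at 2:
Intervening on valve_cmd fixes its value directly, overriding its dependence on setpoint.
Substituting into the level equation gives level = 14*valve_cmd + 11.
Solve 14*valve_cmd + 11 = 39: valve_cmd = (39 - 11) / 14 = 2.

valve_cmd = 2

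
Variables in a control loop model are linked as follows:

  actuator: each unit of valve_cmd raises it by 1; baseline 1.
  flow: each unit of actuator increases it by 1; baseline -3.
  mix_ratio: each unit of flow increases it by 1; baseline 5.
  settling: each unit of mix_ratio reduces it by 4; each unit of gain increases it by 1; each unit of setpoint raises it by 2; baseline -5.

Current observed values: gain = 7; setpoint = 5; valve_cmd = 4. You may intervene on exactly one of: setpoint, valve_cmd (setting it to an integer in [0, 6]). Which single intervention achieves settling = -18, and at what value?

Intervening on setpoint: with other inputs at their observed values, settling = 2*setpoint - 26. Solving for -18 gives setpoint = 4, within [0, 6].
Intervening on valve_cmd: settling = -4*valve_cmd. Reaching -18 requires valve_cmd = 9/2, not an integer.

set setpoint = 4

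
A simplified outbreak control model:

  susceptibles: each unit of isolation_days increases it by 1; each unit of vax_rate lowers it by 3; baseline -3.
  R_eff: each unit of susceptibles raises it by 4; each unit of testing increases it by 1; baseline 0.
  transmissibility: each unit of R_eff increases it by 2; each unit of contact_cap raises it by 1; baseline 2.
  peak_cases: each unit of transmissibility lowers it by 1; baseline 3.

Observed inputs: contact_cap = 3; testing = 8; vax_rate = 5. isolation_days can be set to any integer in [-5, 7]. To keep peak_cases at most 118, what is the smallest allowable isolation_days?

isolation_days = 1

Substituting into the susceptibles equation gives susceptibles = isolation_days - 18.
So R_eff = 4*isolation_days - 64.
So transmissibility = 8*isolation_days - 123.
peak_cases becomes -8*isolation_days + 126.
Require -8*isolation_days + 126 ≤ 118, so isolation_days ≥ 1.
The smallest integer in [-5, 7] satisfying this is 1.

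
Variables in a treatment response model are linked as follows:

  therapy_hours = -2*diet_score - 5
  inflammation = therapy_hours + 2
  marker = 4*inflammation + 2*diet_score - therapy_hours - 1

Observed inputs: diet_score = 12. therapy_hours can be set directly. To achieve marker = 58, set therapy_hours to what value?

Intervening on therapy_hours fixes its value directly, overriding its dependence on diet_score.
Substituting into the marker equation gives marker = 3*therapy_hours + 31.
Solve 3*therapy_hours + 31 = 58: therapy_hours = (58 - 31) / 3 = 9.

therapy_hours = 9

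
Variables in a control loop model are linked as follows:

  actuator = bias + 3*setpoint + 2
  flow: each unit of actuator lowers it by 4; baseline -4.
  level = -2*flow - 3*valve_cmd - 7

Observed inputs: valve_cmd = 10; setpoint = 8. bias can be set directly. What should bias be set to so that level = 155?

Substituting into the actuator equation gives actuator = bias + 26.
flow becomes -4*bias - 108.
So level = 8*bias + 179.
Solve 8*bias + 179 = 155: bias = (155 - 179) / 8 = -3.

bias = -3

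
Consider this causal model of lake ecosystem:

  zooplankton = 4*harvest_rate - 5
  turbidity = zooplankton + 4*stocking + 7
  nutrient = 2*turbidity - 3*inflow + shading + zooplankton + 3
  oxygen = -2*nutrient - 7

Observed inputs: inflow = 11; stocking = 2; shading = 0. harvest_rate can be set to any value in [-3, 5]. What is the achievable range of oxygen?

Substituting into the turbidity equation gives turbidity = 4*harvest_rate + 10.
nutrient becomes 12*harvest_rate - 15.
Substituting into the oxygen equation gives oxygen = -24*harvest_rate + 23.
Linear in harvest_rate, so extremes are at the endpoints: harvest_rate = -3 gives oxygen = 95; harvest_rate = 5 gives oxygen = -97.

-97 to 95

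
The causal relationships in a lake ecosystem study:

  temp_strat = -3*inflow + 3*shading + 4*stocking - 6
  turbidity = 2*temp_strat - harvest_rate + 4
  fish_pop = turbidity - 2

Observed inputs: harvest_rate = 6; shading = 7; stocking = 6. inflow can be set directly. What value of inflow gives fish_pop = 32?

inflow = 7

Substituting into the temp_strat equation gives temp_strat = -3*inflow + 39.
turbidity becomes -6*inflow + 76.
Substituting into the fish_pop equation gives fish_pop = -6*inflow + 74.
Solve -6*inflow + 74 = 32: inflow = (32 - 74) / -6 = 7.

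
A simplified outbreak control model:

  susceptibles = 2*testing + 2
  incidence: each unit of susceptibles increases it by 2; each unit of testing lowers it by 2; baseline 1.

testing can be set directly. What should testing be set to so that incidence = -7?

Substituting into the incidence equation gives incidence = 2*testing + 5.
Solve 2*testing + 5 = -7: testing = (-7 - 5) / 2 = -6.

testing = -6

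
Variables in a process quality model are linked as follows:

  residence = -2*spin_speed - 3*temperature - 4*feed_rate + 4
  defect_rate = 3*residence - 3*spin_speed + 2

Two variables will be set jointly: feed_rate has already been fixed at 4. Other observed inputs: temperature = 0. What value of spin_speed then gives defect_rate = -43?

With feed_rate held at 4:
Substituting into the residence equation gives residence = -2*spin_speed - 12.
This gives defect_rate = -9*spin_speed - 34.
Solve -9*spin_speed - 34 = -43: spin_speed = (-43 + 34) / -9 = 1.

spin_speed = 1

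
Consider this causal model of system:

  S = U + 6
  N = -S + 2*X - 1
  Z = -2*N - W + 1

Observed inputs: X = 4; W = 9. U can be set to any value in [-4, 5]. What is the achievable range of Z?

Substituting into the N equation gives N = -U + 1.
Z becomes 2*U - 10.
Linear in U, so extremes are at the endpoints: U = -4 gives Z = -18; U = 5 gives Z = 0.

-18 to 0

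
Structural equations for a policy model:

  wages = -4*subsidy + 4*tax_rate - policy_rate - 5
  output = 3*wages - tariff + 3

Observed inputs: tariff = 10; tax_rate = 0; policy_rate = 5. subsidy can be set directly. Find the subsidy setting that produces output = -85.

Substituting into the wages equation gives wages = -4*subsidy - 10.
Substituting into the output equation gives output = -12*subsidy - 37.
Solve -12*subsidy - 37 = -85: subsidy = (-85 + 37) / -12 = 4.

subsidy = 4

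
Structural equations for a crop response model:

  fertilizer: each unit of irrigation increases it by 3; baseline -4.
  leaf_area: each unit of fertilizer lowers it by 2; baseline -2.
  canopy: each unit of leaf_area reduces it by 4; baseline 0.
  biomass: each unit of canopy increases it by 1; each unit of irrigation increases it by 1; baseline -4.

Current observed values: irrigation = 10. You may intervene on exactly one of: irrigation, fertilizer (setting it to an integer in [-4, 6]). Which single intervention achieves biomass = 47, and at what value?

Intervening on irrigation: with other inputs at their observed values, biomass = 25*irrigation - 28. Solving for 47 gives irrigation = 3, within [-4, 6].
Intervening on fertilizer: biomass = 8*fertilizer + 14. Reaching 47 requires fertilizer = 33/8, not an integer.

set irrigation = 3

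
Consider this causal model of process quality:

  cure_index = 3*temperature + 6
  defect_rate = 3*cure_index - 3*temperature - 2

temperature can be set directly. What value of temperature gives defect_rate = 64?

temperature = 8

Substituting into the defect_rate equation gives defect_rate = 6*temperature + 16.
Solve 6*temperature + 16 = 64: temperature = (64 - 16) / 6 = 8.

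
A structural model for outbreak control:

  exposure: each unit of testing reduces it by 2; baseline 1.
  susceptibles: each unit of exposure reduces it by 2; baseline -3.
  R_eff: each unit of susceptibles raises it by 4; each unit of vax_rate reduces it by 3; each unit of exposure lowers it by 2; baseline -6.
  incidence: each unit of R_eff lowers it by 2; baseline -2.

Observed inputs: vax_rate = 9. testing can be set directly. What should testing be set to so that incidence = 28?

Substituting into the susceptibles equation gives susceptibles = 4*testing - 5.
Substituting into the R_eff equation gives R_eff = 20*testing - 55.
So incidence = -40*testing + 108.
Solve -40*testing + 108 = 28: testing = (28 - 108) / -40 = 2.

testing = 2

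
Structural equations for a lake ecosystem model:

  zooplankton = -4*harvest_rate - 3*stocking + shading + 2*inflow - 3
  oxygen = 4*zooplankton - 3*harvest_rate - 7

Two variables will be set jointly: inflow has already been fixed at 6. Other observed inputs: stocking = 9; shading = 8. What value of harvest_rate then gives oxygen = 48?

With inflow held at 6:
Substituting into the zooplankton equation gives zooplankton = -4*harvest_rate - 10.
So oxygen = -19*harvest_rate - 47.
Solve -19*harvest_rate - 47 = 48: harvest_rate = (48 + 47) / -19 = -5.

harvest_rate = -5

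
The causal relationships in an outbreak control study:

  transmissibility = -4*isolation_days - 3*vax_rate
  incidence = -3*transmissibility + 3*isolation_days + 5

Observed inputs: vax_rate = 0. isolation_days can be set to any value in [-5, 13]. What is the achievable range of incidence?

Substituting into the transmissibility equation gives transmissibility = -4*isolation_days.
This gives incidence = 15*isolation_days + 5.
Linear in isolation_days, so extremes are at the endpoints: isolation_days = -5 gives incidence = -70; isolation_days = 13 gives incidence = 200.

-70 to 200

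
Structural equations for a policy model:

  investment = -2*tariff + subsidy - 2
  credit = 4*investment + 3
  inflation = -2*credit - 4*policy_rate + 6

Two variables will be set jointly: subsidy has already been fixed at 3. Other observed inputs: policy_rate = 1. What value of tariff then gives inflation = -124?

tariff = -7

With subsidy held at 3:
Substituting into the investment equation gives investment = -2*tariff + 1.
credit becomes -8*tariff + 7.
So inflation = 16*tariff - 12.
Solve 16*tariff - 12 = -124: tariff = (-124 + 12) / 16 = -7.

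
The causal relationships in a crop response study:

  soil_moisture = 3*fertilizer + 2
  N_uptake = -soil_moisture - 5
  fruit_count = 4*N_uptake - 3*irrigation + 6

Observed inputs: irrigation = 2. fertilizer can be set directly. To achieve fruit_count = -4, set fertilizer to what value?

fertilizer = -2

Substituting into the N_uptake equation gives N_uptake = -3*fertilizer - 7.
fruit_count becomes -12*fertilizer - 28.
Solve -12*fertilizer - 28 = -4: fertilizer = (-4 + 28) / -12 = -2.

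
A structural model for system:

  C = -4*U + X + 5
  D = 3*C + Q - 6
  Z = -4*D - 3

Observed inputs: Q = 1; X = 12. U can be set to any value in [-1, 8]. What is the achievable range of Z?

Substituting into the C equation gives C = -4*U + 17.
D becomes -12*U + 46.
So Z = 48*U - 187.
Linear in U, so extremes are at the endpoints: U = -1 gives Z = -235; U = 8 gives Z = 197.

-235 to 197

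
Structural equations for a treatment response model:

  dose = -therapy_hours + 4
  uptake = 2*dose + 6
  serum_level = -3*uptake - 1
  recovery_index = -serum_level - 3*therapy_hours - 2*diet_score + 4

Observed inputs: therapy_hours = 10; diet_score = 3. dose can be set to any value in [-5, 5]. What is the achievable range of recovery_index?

-43 to 17

Intervening on dose fixes its value directly, overriding its dependence on therapy_hours.
Substituting into the serum_level equation gives serum_level = -6*dose - 19.
This gives recovery_index = 6*dose - 13.
Linear in dose, so extremes are at the endpoints: dose = -5 gives recovery_index = -43; dose = 5 gives recovery_index = 17.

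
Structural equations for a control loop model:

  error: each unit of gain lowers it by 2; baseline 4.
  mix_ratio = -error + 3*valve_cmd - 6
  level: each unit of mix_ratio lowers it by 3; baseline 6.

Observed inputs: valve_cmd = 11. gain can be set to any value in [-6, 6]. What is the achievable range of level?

Substituting into the mix_ratio equation gives mix_ratio = 2*gain + 23.
Substituting into the level equation gives level = -6*gain - 63.
Linear in gain, so extremes are at the endpoints: gain = -6 gives level = -27; gain = 6 gives level = -99.

-99 to -27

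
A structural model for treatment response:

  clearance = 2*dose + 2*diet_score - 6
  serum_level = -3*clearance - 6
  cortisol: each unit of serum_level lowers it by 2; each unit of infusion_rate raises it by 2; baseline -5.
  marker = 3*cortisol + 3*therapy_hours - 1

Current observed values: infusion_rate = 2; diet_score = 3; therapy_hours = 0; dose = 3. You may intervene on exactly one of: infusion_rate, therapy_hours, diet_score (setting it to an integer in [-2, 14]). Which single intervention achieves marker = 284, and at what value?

Intervening on infusion_rate: marker = 6*infusion_rate + 128. Reaching 284 requires infusion_rate = 26, outside [-2, 14].
Intervening on therapy_hours: marker = 3*therapy_hours + 140. Reaching 284 requires therapy_hours = 48, outside [-2, 14].
Intervening on diet_score: with other inputs at their observed values, marker = 36*diet_score + 32. Solving for 284 gives diet_score = 7, within [-2, 14].

set diet_score = 7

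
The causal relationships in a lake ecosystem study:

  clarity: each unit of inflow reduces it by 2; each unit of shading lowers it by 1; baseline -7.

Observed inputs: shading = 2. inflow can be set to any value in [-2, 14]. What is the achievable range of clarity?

Substituting into the clarity equation gives clarity = -2*inflow - 9.
Linear in inflow, so extremes are at the endpoints: inflow = -2 gives clarity = -5; inflow = 14 gives clarity = -37.

-37 to -5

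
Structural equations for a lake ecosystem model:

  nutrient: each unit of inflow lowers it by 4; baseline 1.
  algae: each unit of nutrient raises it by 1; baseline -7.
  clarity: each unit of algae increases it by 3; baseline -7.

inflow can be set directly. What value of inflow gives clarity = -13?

Substituting into the algae equation gives algae = -4*inflow - 6.
Substituting into the clarity equation gives clarity = -12*inflow - 25.
Solve -12*inflow - 25 = -13: inflow = (-13 + 25) / -12 = -1.

inflow = -1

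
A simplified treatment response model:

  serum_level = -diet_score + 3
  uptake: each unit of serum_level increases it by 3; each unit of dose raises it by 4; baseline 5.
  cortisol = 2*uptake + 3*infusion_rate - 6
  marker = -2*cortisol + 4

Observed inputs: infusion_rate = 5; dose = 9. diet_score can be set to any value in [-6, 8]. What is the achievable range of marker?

Substituting into the uptake equation gives uptake = -3*diet_score + 50.
Substituting into the cortisol equation gives cortisol = -6*diet_score + 109.
marker becomes 12*diet_score - 214.
Linear in diet_score, so extremes are at the endpoints: diet_score = -6 gives marker = -286; diet_score = 8 gives marker = -118.

-286 to -118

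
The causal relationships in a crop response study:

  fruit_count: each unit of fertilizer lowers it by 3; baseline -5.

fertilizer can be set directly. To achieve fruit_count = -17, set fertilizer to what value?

Solve -3*fertilizer - 5 = -17: fertilizer = (-17 + 5) / -3 = 4.

fertilizer = 4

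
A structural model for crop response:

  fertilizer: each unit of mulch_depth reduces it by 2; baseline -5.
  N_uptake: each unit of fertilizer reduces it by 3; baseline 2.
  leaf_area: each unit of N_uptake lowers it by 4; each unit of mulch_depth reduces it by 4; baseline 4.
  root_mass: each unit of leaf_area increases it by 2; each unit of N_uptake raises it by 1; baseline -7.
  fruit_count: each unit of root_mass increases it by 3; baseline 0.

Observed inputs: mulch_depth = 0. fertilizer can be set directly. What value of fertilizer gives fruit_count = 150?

Intervening on fertilizer fixes its value directly, overriding its dependence on mulch_depth.
Substituting into the leaf_area equation gives leaf_area = 12*fertilizer - 4.
Substituting into the root_mass equation gives root_mass = 21*fertilizer - 13.
Substituting into the fruit_count equation gives fruit_count = 63*fertilizer - 39.
Solve 63*fertilizer - 39 = 150: fertilizer = (150 + 39) / 63 = 3.

fertilizer = 3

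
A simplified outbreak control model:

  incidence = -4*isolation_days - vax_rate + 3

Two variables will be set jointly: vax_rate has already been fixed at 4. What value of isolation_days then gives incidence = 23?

isolation_days = -6

With vax_rate held at 4:
Substituting into the incidence equation gives incidence = -4*isolation_days - 1.
Solve -4*isolation_days - 1 = 23: isolation_days = (23 + 1) / -4 = -6.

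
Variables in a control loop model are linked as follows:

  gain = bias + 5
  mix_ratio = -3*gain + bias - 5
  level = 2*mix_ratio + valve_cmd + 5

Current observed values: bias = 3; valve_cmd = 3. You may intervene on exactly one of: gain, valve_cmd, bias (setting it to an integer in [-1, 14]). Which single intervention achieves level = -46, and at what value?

Intervening on gain: level = -6*gain + 4. Reaching -46 requires gain = 25/3, not an integer.
Intervening on valve_cmd: with other inputs at their observed values, level = valve_cmd - 47. Solving for -46 gives valve_cmd = 1, within [-1, 14].
Intervening on bias: level = -4*bias - 32. Reaching -46 requires bias = 7/2, not an integer.

set valve_cmd = 1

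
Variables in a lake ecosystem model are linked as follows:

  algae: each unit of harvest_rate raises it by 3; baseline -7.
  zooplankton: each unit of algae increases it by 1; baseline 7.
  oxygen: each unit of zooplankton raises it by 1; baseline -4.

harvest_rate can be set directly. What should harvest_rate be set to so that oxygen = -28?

harvest_rate = -8

Substituting into the zooplankton equation gives zooplankton = 3*harvest_rate.
Substituting into the oxygen equation gives oxygen = 3*harvest_rate - 4.
Solve 3*harvest_rate - 4 = -28: harvest_rate = (-28 + 4) / 3 = -8.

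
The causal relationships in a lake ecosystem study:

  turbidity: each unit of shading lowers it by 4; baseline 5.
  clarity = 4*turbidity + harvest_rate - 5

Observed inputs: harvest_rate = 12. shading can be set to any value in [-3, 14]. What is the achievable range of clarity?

Substituting into the clarity equation gives clarity = -16*shading + 27.
Linear in shading, so extremes are at the endpoints: shading = -3 gives clarity = 75; shading = 14 gives clarity = -197.

-197 to 75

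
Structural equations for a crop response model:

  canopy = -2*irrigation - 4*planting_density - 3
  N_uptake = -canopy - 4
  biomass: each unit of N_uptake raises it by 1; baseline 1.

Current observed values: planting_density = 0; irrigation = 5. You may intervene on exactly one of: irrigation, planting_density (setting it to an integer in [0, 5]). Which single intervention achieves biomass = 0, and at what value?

set irrigation = 0

Intervening on irrigation: with other inputs at their observed values, biomass = 2*irrigation. Solving for 0 gives irrigation = 0, within [0, 5].
Intervening on planting_density: biomass = 4*planting_density + 10. Reaching 0 requires planting_density = -5/2, not an integer.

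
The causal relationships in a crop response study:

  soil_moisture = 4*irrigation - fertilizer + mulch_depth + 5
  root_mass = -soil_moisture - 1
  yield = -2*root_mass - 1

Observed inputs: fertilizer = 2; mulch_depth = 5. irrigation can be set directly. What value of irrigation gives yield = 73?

Substituting into the soil_moisture equation gives soil_moisture = 4*irrigation + 8.
This gives root_mass = -4*irrigation - 9.
Substituting into the yield equation gives yield = 8*irrigation + 17.
Solve 8*irrigation + 17 = 73: irrigation = (73 - 17) / 8 = 7.

irrigation = 7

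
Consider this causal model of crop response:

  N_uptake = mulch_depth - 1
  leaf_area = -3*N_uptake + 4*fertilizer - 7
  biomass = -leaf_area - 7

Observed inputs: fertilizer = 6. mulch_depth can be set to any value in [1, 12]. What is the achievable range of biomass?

-24 to 9

Substituting into the leaf_area equation gives leaf_area = -3*mulch_depth + 20.
Substituting into the biomass equation gives biomass = 3*mulch_depth - 27.
Linear in mulch_depth, so extremes are at the endpoints: mulch_depth = 1 gives biomass = -24; mulch_depth = 12 gives biomass = 9.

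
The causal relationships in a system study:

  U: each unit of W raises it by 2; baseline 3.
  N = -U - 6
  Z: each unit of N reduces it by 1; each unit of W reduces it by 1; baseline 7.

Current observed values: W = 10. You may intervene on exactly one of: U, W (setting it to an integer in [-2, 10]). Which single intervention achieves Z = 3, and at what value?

Intervening on U: with other inputs at their observed values, Z = U + 3. Solving for 3 gives U = 0, within [-2, 10].
Intervening on W: Z = W + 16. Reaching 3 requires W = -13, outside [-2, 10].

set U = 0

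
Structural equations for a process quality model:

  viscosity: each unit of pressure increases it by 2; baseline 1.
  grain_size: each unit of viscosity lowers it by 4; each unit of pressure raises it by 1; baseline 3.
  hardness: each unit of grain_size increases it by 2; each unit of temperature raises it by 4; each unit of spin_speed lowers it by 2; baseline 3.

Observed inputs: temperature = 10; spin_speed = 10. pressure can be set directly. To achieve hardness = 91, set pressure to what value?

pressure = -5

Substituting into the grain_size equation gives grain_size = -7*pressure - 1.
hardness becomes -14*pressure + 21.
Solve -14*pressure + 21 = 91: pressure = (91 - 21) / -14 = -5.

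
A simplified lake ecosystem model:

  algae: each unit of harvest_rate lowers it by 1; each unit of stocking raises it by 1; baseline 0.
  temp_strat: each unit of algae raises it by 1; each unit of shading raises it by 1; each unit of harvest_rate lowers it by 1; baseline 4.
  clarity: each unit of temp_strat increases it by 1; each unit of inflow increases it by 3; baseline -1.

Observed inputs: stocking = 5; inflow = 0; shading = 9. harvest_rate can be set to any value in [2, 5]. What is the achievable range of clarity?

7 to 13

Substituting into the algae equation gives algae = -harvest_rate + 5.
This gives temp_strat = -2*harvest_rate + 18.
clarity becomes -2*harvest_rate + 17.
Linear in harvest_rate, so extremes are at the endpoints: harvest_rate = 2 gives clarity = 13; harvest_rate = 5 gives clarity = 7.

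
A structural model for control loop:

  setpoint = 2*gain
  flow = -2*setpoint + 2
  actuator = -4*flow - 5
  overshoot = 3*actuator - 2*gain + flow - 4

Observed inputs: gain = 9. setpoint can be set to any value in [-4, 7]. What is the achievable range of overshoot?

-147 to 95

Intervening on setpoint fixes its value directly, overriding its dependence on gain.
Substituting into the actuator equation gives actuator = 8*setpoint - 13.
Substituting into the overshoot equation gives overshoot = 22*setpoint - 59.
Linear in setpoint, so extremes are at the endpoints: setpoint = -4 gives overshoot = -147; setpoint = 7 gives overshoot = 95.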